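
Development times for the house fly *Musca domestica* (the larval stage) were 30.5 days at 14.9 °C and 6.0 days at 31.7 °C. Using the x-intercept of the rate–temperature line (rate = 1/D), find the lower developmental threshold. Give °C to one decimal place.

10.8 °C

Linear rate model ⇒ the product D·(T − T_b) is constant across temperatures.
30.5·(14.9 − T_b) = 6.0·(31.7 − T_b)
T_b = (30.5·14.9 − 6.0·31.7) / (30.5 − 6.0) = 264.25 / 24.5 = 10.786 °C ≈ 10.8 °C.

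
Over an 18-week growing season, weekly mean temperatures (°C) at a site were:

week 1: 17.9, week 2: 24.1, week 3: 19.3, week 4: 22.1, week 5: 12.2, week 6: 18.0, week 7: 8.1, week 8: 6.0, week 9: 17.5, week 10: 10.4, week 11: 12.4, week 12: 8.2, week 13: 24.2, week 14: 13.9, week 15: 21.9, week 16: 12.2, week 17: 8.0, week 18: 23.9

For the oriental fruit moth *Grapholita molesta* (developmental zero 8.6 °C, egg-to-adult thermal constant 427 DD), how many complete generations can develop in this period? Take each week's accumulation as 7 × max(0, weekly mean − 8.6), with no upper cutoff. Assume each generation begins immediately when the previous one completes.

Weekly DD (7 × max(0, T̄ − 8.6)): 65.1, 108.5, 74.9, 94.5, 25.2, 65.8, 0.0, 0.0, 62.3, 12.6, 26.6, 0.0, 109.2, 37.1, 93.1, 25.2, 0.0, 107.1.
Season total = 907.2 DD.
Complete generations = ⌊907.2 / 427⌋ = 2.

2 generations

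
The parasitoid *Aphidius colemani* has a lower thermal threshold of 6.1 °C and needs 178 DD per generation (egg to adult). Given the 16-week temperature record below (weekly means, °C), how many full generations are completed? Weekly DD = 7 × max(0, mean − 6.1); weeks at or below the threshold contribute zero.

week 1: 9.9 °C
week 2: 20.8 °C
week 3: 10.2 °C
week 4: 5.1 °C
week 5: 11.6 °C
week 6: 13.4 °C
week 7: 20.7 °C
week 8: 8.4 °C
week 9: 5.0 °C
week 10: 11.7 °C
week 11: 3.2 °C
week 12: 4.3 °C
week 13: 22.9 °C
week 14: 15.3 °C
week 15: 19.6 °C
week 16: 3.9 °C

3 generations

Weekly DD (7 × max(0, T̄ − 6.1)): 26.6, 102.9, 28.7, 0.0, 38.5, 51.1, 102.2, 16.1, 0.0, 39.2, 0.0, 0.0, 117.6, 64.4, 94.5, 0.0.
Season total = 681.8 DD.
Complete generations = ⌊681.8 / 178⌋ = 3.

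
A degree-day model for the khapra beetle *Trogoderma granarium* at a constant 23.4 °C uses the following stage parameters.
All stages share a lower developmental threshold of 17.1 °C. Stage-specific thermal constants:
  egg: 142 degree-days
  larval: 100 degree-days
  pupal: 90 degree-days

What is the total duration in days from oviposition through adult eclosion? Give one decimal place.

Daily accumulation at 23.4 °C = 23.4 − 17.1 = 6.3 DD/day.
Total K = 142 + 100 + 90 = 332 DD.
Total duration = 332 / 6.3 = 52.698 ≈ 52.7 days.

52.7 days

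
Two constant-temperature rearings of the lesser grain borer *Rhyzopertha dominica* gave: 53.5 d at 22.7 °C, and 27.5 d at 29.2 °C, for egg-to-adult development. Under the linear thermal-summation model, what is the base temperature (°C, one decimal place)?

Under the model K = D·(T − T_b), so D₁·(T₁ − T_b) = D₂·(T₂ − T_b).
53.5·(22.7 − T_b) = 27.5·(29.2 − T_b)
T_b = (53.5·22.7 − 27.5·29.2) / (53.5 − 27.5) = 411.45 / 26.0 = 15.825 °C ≈ 15.8 °C.

15.8 °C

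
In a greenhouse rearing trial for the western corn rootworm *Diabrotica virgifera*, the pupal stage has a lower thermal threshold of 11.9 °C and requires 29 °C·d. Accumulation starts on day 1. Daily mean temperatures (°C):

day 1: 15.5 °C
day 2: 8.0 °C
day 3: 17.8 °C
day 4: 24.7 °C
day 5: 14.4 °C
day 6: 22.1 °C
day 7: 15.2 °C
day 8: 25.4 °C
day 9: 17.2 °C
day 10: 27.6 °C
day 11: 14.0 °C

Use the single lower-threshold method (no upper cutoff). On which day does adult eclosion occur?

day 6

Daily DD above 11.9 °C: 3.6, 0.0, 5.9, 12.8, 2.5, 10.2, 3.3, 13.5, 5.3, 15.7, 2.1.
Cumulative: 3.6, 3.6, 9.5, 22.3, 24.8, 35.0, 38.3, 51.8, 57.1, 72.8, 74.9.
The total first reaches 29 DD on day 6.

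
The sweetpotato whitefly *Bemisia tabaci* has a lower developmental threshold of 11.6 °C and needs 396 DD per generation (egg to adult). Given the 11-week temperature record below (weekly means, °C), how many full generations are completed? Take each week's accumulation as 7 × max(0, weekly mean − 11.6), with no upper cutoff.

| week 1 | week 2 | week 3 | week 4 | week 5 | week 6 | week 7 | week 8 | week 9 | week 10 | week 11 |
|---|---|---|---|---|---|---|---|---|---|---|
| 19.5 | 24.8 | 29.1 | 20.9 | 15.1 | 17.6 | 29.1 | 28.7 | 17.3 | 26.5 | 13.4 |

2 generations

Weekly DD (7 × max(0, T̄ − 11.6)): 55.3, 92.4, 122.5, 65.1, 24.5, 42.0, 122.5, 119.7, 39.9, 104.3, 12.6.
Season total = 800.8 DD.
Complete generations = ⌊800.8 / 396⌋ = 2.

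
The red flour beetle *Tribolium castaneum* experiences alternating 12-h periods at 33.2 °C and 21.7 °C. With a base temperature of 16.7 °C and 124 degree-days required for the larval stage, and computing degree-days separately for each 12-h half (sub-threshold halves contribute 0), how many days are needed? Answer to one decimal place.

11.5 days

Day half: max(0, 33.2 − 16.7) × 0.5 = 16.5 × 0.5 = 8.25 DD.
Night half: max(0, 21.7 − 16.7) × 0.5 = 5.0 × 0.5 = 2.50 DD.
Per 24 h: 10.75 DD/day.
Duration = 124 / 10.75 = 11.535 ≈ 11.5 days.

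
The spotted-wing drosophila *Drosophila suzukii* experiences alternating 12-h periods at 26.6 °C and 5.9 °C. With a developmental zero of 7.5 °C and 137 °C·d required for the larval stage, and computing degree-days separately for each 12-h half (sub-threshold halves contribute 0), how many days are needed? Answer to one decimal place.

14.3 days

Day half: max(0, 26.6 − 7.5) × 0.5 = 19.1 × 0.5 = 9.55 DD.
Night half: max(0, 5.9 − 7.5) × 0.5 = 0.0 × 0.5 = 0.00 DD.
Per 24 h: 9.55 DD/day.
Duration = 137 / 9.55 = 14.346 ≈ 14.3 days.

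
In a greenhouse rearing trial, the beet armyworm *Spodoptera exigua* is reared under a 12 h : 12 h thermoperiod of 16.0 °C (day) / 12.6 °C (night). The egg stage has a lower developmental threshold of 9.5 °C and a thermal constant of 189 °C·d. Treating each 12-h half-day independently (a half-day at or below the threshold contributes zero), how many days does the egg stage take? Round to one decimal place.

Day half: max(0, 16.0 − 9.5) × 0.5 = 6.5 × 0.5 = 3.25 DD.
Night half: max(0, 12.6 − 9.5) × 0.5 = 3.1 × 0.5 = 1.55 DD.
Per 24 h: 4.80 DD/day.
Duration = 189 / 4.80 = 39.375 ≈ 39.4 days.

39.4 days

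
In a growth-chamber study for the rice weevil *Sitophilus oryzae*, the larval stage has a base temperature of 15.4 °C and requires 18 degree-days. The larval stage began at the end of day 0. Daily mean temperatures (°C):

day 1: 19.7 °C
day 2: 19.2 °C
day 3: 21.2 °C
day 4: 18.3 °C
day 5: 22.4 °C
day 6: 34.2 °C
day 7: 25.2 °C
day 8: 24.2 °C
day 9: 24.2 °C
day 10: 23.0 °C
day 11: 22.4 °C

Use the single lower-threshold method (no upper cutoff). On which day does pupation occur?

day 5

Daily DD above 15.4 °C: 4.3, 3.8, 5.8, 2.9, 7.0, 18.8, 9.8, 8.8, 8.8, 7.6, 7.0.
Cumulative: 4.3, 8.1, 13.9, 16.8, 23.8, 42.6, 52.4, 61.2, 70.0, 77.6, 84.6.
The total first reaches 18 DD on day 5.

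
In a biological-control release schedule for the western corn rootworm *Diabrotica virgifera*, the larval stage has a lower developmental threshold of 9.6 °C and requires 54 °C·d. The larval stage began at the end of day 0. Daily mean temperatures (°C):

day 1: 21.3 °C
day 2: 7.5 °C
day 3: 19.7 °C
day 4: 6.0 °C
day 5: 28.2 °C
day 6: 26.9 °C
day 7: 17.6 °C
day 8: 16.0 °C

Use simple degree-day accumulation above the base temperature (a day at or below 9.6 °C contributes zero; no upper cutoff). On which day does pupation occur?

Daily DD above 9.6 °C: 11.7, 0.0, 10.1, 0.0, 18.6, 17.3, 8.0, 6.4.
Cumulative: 11.7, 11.7, 21.8, 21.8, 40.4, 57.7, 65.7, 72.1.
The total first reaches 54 DD on day 6.

day 6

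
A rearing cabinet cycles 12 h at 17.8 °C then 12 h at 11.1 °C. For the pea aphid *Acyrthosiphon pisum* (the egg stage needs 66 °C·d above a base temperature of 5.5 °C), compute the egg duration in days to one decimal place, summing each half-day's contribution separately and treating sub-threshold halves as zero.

7.4 days

Day half: max(0, 17.8 − 5.5) × 0.5 = 12.3 × 0.5 = 6.15 DD.
Night half: max(0, 11.1 − 5.5) × 0.5 = 5.6 × 0.5 = 2.80 DD.
Per 24 h: 8.95 DD/day.
Duration = 66 / 8.95 = 7.374 ≈ 7.4 days.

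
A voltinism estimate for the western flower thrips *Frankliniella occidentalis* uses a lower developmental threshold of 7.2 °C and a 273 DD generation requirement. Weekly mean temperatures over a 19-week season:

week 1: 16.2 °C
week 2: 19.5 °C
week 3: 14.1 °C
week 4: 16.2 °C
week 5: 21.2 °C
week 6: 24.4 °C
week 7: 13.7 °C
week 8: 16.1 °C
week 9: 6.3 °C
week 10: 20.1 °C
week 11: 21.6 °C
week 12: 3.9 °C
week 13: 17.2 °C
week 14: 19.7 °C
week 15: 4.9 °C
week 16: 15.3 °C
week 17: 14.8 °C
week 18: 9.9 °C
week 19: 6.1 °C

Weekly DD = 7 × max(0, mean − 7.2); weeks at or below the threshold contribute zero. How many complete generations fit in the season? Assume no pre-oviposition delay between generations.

3 generations

Weekly DD (7 × max(0, T̄ − 7.2)): 63.0, 86.1, 48.3, 63.0, 98.0, 120.4, 45.5, 62.3, 0.0, 90.3, 100.8, 0.0, 70.0, 87.5, 0.0, 56.7, 53.2, 18.9, 0.0.
Season total = 1064.0 DD.
Complete generations = ⌊1064.0 / 273⌋ = 3.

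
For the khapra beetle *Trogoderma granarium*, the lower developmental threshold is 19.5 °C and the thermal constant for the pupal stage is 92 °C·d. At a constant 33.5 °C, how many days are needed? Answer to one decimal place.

Daily accumulation = 33.5 − 19.5 = 14.0 DD/day.
Duration = 92 / 14.0 = 6.571 ≈ 6.6 days.

6.6 days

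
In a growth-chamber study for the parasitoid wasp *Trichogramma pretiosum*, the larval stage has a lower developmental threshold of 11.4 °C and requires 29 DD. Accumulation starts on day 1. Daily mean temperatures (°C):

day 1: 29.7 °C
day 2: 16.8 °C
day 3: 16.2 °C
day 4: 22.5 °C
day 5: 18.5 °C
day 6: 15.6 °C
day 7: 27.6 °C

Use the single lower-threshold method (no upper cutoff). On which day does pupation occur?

day 4

Daily DD above 11.4 °C: 18.3, 5.4, 4.8, 11.1, 7.1, 4.2, 16.2.
Cumulative: 18.3, 23.7, 28.5, 39.6, 46.7, 50.9, 67.1.
The total first reaches 29 DD on day 4.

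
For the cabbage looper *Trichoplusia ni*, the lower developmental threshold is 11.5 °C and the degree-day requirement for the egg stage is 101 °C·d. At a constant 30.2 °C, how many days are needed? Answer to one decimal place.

Daily accumulation = 30.2 − 11.5 = 18.7 DD/day.
Duration = 101 / 18.7 = 5.401 ≈ 5.4 days.

5.4 days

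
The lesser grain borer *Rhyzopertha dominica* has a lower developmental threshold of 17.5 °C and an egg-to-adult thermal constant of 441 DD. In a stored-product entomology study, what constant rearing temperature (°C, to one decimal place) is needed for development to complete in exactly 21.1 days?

38.4 °C

Required daily accumulation = 441 / 21.1 = 20.900 DD/day.
T = T_base + 20.900 = 17.5 + 20.900 = 38.400 ≈ 38.4 °C.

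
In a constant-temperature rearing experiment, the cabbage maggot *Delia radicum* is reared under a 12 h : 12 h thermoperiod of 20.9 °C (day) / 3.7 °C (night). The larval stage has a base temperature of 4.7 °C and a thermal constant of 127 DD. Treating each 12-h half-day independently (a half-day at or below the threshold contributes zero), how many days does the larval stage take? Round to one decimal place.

Day half: max(0, 20.9 − 4.7) × 0.5 = 16.2 × 0.5 = 8.10 DD.
Night half: max(0, 3.7 − 4.7) × 0.5 = 0.0 × 0.5 = 0.00 DD.
Per 24 h: 8.10 DD/day.
Duration = 127 / 8.10 = 15.679 ≈ 15.7 days.

15.7 days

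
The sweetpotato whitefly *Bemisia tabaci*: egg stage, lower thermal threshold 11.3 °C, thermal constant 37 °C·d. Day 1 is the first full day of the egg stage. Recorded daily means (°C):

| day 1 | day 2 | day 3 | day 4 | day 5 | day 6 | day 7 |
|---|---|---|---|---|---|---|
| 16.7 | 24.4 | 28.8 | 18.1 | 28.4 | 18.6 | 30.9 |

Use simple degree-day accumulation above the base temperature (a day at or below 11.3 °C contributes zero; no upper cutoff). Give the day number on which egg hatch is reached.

Daily DD above 11.3 °C: 5.4, 13.1, 17.5, 6.8, 17.1, 7.3, 19.6.
Cumulative: 5.4, 18.5, 36.0, 42.8, 59.9, 67.2, 86.8.
The total first reaches 37 DD on day 4.

day 4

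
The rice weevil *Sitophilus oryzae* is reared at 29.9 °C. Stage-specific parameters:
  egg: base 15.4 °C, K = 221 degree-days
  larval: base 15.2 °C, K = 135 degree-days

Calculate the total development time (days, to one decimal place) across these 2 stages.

egg: 221 / (29.9 − 15.4) = 221 / 14.5 = 15.241 d.
larval: 135 / (29.9 − 15.2) = 135 / 14.7 = 9.184 d.
Sum = 24.425 ≈ 24.4 days.

24.4 days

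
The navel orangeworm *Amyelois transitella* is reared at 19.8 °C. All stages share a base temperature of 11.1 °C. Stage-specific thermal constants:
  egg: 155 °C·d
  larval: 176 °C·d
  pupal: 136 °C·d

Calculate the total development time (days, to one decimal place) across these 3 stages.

Daily accumulation at 19.8 °C = 19.8 − 11.1 = 8.7 DD/day.
Total K = 155 + 176 + 136 = 467 DD.
Total duration = 467 / 8.7 = 53.678 ≈ 53.7 days.

53.7 days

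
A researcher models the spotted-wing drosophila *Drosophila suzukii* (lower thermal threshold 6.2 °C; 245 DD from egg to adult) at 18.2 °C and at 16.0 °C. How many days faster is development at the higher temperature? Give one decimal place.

At 18.2 °C: 245 / (18.2 − 6.2) = 245 / 12.0 = 20.417 d.
At 16.0 °C: 245 / (16.0 − 6.2) = 245 / 9.8 = 25.000 d.
Difference = |20.417 − 25.000| = 4.583 ≈ 4.6 days.

4.6 days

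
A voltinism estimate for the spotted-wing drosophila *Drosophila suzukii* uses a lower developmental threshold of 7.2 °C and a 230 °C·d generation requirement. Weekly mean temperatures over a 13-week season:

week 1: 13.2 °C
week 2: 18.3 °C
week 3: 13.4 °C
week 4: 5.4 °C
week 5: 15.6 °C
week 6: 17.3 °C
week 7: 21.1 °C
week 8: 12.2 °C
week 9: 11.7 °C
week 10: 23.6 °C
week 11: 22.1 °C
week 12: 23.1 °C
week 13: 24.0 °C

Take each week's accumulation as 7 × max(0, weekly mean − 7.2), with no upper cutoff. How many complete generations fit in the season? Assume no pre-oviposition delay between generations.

Weekly DD (7 × max(0, T̄ − 7.2)): 42.0, 77.7, 43.4, 0.0, 58.8, 70.7, 97.3, 35.0, 31.5, 114.8, 104.3, 111.3, 117.6.
Season total = 904.4 DD.
Complete generations = ⌊904.4 / 230⌋ = 3.

3 generations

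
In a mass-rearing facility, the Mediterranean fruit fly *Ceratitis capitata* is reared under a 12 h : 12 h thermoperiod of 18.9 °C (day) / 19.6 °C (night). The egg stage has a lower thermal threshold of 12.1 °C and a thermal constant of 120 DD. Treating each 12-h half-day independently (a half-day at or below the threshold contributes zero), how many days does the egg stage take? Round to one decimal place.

16.8 days

Day half: max(0, 18.9 − 12.1) × 0.5 = 6.8 × 0.5 = 3.40 DD.
Night half: max(0, 19.6 − 12.1) × 0.5 = 7.5 × 0.5 = 3.75 DD.
Per 24 h: 7.15 DD/day.
Duration = 120 / 7.15 = 16.783 ≈ 16.8 days.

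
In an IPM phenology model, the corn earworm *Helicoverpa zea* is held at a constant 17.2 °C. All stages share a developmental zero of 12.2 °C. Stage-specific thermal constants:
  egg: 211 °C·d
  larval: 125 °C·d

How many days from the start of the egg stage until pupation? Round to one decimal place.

Daily accumulation at 17.2 °C = 17.2 − 12.2 = 5.0 DD/day.
Total K = 211 + 125 = 336 DD.
Total duration = 336 / 5.0 = 67.200 ≈ 67.2 days.

67.2 days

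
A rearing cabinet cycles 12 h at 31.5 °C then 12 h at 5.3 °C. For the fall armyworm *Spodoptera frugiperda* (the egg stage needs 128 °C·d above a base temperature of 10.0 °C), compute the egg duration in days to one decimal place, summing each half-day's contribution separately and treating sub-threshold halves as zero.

Day half: max(0, 31.5 − 10.0) × 0.5 = 21.5 × 0.5 = 10.75 DD.
Night half: max(0, 5.3 − 10.0) × 0.5 = 0.0 × 0.5 = 0.00 DD.
Per 24 h: 10.75 DD/day.
Duration = 128 / 10.75 = 11.907 ≈ 11.9 days.

11.9 days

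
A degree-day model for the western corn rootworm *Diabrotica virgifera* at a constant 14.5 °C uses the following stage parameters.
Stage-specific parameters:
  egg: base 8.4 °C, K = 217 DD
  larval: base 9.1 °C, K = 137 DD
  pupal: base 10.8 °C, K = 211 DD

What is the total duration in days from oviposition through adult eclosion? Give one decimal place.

118.0 days

egg: 217 / (14.5 − 8.4) = 217 / 6.1 = 35.574 d.
larval: 137 / (14.5 − 9.1) = 137 / 5.4 = 25.370 d.
pupal: 211 / (14.5 − 10.8) = 211 / 3.7 = 57.027 d.
Sum = 117.971 ≈ 118.0 days.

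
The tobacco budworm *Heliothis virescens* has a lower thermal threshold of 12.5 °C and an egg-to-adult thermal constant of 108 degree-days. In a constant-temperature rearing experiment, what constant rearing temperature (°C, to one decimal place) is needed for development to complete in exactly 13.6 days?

20.4 °C

Required daily accumulation = 108 / 13.6 = 7.941 DD/day.
T = T_base + 7.941 = 12.5 + 7.941 = 20.441 ≈ 20.4 °C.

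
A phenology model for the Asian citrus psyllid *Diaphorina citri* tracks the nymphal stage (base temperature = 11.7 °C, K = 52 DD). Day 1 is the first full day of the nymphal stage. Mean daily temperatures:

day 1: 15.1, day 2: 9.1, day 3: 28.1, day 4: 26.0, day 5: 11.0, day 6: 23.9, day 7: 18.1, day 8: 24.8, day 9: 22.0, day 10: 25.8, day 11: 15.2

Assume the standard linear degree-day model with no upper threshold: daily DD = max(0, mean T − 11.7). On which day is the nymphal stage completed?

day 7

Daily DD above 11.7 °C: 3.4, 0.0, 16.4, 14.3, 0.0, 12.2, 6.4, 13.1, 10.3, 14.1, 3.5.
Cumulative: 3.4, 3.4, 19.8, 34.1, 34.1, 46.3, 52.7, 65.8, 76.1, 90.2, 93.7.
The total first reaches 52 DD on day 7.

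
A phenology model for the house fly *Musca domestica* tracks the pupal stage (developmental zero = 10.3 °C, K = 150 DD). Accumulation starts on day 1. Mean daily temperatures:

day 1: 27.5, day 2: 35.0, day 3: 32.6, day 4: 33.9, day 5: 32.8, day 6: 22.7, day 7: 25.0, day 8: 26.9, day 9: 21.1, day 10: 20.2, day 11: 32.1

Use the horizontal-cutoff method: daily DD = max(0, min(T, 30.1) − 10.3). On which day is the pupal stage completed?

day 9

Daily DD above 10.3 °C (capped at 19.8): 17.2, 19.8, 19.8, 19.8, 19.8, 12.4, 14.7, 16.6, 10.8, 9.9, 19.8.
Cumulative: 17.2, 37.0, 56.8, 76.6, 96.4, 108.8, 123.5, 140.1, 150.9, 160.8, 180.6.
The total first reaches 150 DD on day 9.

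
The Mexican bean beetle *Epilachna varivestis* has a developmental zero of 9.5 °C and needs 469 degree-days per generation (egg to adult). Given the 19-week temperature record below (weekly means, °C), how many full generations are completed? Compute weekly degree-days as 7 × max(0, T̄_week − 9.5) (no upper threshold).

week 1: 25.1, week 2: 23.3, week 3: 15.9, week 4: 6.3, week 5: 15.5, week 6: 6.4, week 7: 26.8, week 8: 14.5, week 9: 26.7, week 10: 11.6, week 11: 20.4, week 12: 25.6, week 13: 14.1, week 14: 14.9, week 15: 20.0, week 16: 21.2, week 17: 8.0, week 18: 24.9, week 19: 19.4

2 generations

Weekly DD (7 × max(0, T̄ − 9.5)): 109.2, 96.6, 44.8, 0.0, 42.0, 0.0, 121.1, 35.0, 120.4, 14.7, 76.3, 112.7, 32.2, 37.8, 73.5, 81.9, 0.0, 107.8, 69.3.
Season total = 1175.3 DD.
Complete generations = ⌊1175.3 / 469⌋ = 2.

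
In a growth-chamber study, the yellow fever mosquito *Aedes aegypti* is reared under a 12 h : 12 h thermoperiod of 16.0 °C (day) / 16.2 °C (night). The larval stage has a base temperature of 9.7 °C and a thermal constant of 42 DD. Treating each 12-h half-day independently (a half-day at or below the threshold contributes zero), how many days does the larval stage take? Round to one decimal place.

6.6 days

Day half: max(0, 16.0 − 9.7) × 0.5 = 6.3 × 0.5 = 3.15 DD.
Night half: max(0, 16.2 − 9.7) × 0.5 = 6.5 × 0.5 = 3.25 DD.
Per 24 h: 6.40 DD/day.
Duration = 42 / 6.40 = 6.562 ≈ 6.6 days.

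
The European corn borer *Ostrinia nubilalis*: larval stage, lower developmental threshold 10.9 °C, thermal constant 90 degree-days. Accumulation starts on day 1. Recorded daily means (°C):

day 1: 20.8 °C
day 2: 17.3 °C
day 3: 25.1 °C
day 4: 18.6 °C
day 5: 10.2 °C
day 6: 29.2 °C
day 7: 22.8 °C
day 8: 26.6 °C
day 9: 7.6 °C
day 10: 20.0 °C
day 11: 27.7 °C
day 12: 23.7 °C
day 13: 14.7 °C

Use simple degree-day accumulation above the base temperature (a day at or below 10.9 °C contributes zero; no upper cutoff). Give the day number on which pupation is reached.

day 10

Daily DD above 10.9 °C: 9.9, 6.4, 14.2, 7.7, 0.0, 18.3, 11.9, 15.7, 0.0, 9.1, 16.8, 12.8, 3.8.
Cumulative: 9.9, 16.3, 30.5, 38.2, 38.2, 56.5, 68.4, 84.1, 84.1, 93.2, 110.0, 122.8, 126.6.
The total first reaches 90 DD on day 10.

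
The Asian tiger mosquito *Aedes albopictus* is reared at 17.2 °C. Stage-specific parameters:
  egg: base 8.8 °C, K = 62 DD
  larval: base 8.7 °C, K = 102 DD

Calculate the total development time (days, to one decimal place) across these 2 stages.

egg: 62 / (17.2 − 8.8) = 62 / 8.4 = 7.381 d.
larval: 102 / (17.2 − 8.7) = 102 / 8.5 = 12.000 d.
Sum = 19.381 ≈ 19.4 days.

19.4 days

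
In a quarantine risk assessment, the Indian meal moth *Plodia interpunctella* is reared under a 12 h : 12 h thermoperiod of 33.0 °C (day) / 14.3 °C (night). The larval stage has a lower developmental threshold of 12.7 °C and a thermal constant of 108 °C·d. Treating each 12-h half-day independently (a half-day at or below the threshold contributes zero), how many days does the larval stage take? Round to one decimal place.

Day half: max(0, 33.0 − 12.7) × 0.5 = 20.3 × 0.5 = 10.15 DD.
Night half: max(0, 14.3 − 12.7) × 0.5 = 1.6 × 0.5 = 0.80 DD.
Per 24 h: 10.95 DD/day.
Duration = 108 / 10.95 = 9.863 ≈ 9.9 days.

9.9 days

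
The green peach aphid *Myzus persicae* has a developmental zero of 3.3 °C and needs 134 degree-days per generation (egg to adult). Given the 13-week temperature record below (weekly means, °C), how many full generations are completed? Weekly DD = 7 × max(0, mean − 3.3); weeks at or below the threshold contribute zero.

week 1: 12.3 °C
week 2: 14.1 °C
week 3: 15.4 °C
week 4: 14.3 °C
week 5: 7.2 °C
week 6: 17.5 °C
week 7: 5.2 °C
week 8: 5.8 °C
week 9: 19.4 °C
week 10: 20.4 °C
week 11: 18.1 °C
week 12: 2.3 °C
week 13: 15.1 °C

Weekly DD (7 × max(0, T̄ − 3.3)): 63.0, 75.6, 84.7, 77.0, 27.3, 99.4, 13.3, 17.5, 112.7, 119.7, 103.6, 0.0, 82.6.
Season total = 876.4 DD.
Complete generations = ⌊876.4 / 134⌋ = 6.

6 generations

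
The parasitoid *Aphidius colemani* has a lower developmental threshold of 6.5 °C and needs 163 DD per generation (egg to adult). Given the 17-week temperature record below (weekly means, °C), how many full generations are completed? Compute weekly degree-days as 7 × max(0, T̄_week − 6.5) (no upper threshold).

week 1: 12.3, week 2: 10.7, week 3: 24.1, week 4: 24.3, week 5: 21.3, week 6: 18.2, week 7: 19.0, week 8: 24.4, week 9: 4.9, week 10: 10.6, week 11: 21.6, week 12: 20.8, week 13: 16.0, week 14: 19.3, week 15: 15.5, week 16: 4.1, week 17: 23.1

Weekly DD (7 × max(0, T̄ − 6.5)): 40.6, 29.4, 123.2, 124.6, 103.6, 81.9, 87.5, 125.3, 0.0, 28.7, 105.7, 100.1, 66.5, 89.6, 63.0, 0.0, 116.2.
Season total = 1285.9 DD.
Complete generations = ⌊1285.9 / 163⌋ = 7.

7 generations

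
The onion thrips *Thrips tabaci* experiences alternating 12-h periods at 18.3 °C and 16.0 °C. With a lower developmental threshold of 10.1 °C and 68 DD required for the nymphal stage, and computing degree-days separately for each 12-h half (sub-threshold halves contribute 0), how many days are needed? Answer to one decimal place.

Day half: max(0, 18.3 − 10.1) × 0.5 = 8.2 × 0.5 = 4.10 DD.
Night half: max(0, 16.0 − 10.1) × 0.5 = 5.9 × 0.5 = 2.95 DD.
Per 24 h: 7.05 DD/day.
Duration = 68 / 7.05 = 9.645 ≈ 9.6 days.

9.6 days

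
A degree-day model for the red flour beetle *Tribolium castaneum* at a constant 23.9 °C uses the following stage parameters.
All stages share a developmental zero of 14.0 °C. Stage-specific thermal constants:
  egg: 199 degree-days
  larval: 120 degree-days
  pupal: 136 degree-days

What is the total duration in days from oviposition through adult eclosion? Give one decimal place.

46.0 days

Daily accumulation at 23.9 °C = 23.9 − 14.0 = 9.9 DD/day.
Total K = 199 + 120 + 136 = 455 DD.
Total duration = 455 / 9.9 = 45.960 ≈ 46.0 days.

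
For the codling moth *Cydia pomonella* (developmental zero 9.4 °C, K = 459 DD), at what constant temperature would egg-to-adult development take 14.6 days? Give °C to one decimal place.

40.8 °C

Required daily accumulation = 459 / 14.6 = 31.438 DD/day.
T = T_base + 31.438 = 9.4 + 31.438 = 40.838 ≈ 40.8 °C.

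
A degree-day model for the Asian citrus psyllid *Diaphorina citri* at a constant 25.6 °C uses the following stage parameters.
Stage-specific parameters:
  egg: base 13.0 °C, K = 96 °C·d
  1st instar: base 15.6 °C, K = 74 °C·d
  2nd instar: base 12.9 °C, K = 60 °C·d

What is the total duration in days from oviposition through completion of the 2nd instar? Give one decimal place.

egg: 96 / (25.6 − 13.0) = 96 / 12.6 = 7.619 d.
1st instar: 74 / (25.6 − 15.6) = 74 / 10.0 = 7.400 d.
2nd instar: 60 / (25.6 − 12.9) = 60 / 12.7 = 4.724 d.
Sum = 19.743 ≈ 19.7 days.

19.7 days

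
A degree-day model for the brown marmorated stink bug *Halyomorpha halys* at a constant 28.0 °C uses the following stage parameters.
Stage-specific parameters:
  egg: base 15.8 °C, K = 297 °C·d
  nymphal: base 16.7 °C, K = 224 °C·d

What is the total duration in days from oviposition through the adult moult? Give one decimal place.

44.2 days

egg: 297 / (28.0 − 15.8) = 297 / 12.2 = 24.344 d.
nymphal: 224 / (28.0 − 16.7) = 224 / 11.3 = 19.823 d.
Sum = 44.167 ≈ 44.2 days.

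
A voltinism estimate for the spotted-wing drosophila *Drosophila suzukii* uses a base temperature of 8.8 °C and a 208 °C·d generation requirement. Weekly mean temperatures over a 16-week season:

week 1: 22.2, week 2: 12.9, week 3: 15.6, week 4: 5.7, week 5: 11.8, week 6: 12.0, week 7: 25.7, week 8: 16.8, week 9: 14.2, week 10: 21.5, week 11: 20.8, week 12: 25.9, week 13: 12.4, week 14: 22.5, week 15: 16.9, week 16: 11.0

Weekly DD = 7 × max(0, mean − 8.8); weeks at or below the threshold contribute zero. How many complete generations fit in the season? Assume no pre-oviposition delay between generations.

4 generations

Weekly DD (7 × max(0, T̄ − 8.8)): 93.8, 28.7, 47.6, 0.0, 21.0, 22.4, 118.3, 56.0, 37.8, 88.9, 84.0, 119.7, 25.2, 95.9, 56.7, 15.4.
Season total = 911.4 DD.
Complete generations = ⌊911.4 / 208⌋ = 4.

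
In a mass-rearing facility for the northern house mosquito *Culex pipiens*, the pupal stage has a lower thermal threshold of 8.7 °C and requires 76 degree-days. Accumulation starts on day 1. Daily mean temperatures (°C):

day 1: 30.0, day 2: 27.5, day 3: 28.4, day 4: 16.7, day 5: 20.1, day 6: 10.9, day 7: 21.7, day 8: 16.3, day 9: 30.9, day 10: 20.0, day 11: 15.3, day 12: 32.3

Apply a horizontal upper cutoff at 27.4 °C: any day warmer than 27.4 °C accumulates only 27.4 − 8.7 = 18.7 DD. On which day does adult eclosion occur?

Daily DD above 8.7 °C (capped at 18.7): 18.7, 18.7, 18.7, 8.0, 11.4, 2.2, 13.0, 7.6, 18.7, 11.3, 6.6, 18.7.
Cumulative: 18.7, 37.4, 56.1, 64.1, 75.5, 77.7, 90.7, 98.3, 117.0, 128.3, 134.9, 153.6.
The total first reaches 76 DD on day 6.

day 6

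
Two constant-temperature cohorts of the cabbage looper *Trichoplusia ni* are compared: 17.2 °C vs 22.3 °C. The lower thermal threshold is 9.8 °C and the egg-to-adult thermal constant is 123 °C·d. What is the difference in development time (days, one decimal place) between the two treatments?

At 17.2 °C: 123 / (17.2 − 9.8) = 123 / 7.4 = 16.622 d.
At 22.3 °C: 123 / (22.3 − 9.8) = 123 / 12.5 = 9.840 d.
Difference = |16.622 − 9.840| = 6.782 ≈ 6.8 days.

6.8 days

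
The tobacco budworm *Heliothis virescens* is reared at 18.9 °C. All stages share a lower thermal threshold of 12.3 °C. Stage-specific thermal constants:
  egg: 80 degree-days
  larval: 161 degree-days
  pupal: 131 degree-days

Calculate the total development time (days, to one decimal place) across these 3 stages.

56.4 days

Daily accumulation at 18.9 °C = 18.9 − 12.3 = 6.6 DD/day.
Total K = 80 + 161 + 131 = 372 DD.
Total duration = 372 / 6.6 = 56.364 ≈ 56.4 days.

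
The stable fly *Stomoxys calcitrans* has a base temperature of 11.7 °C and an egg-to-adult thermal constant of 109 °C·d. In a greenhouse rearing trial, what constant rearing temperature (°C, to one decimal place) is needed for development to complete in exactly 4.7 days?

Required daily accumulation = 109 / 4.7 = 23.191 DD/day.
T = T_base + 23.191 = 11.7 + 23.191 = 34.891 ≈ 34.9 °C.

34.9 °C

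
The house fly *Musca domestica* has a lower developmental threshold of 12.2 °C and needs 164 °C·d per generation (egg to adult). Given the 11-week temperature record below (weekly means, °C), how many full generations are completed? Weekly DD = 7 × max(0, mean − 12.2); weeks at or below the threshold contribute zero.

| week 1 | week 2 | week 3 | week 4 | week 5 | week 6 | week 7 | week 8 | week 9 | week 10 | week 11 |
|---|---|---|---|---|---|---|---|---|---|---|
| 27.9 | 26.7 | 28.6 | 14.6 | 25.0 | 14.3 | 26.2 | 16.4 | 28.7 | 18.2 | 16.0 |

4 generations

Weekly DD (7 × max(0, T̄ − 12.2)): 109.9, 101.5, 114.8, 16.8, 89.6, 14.7, 98.0, 29.4, 115.5, 42.0, 26.6.
Season total = 758.8 DD.
Complete generations = ⌊758.8 / 164⌋ = 4.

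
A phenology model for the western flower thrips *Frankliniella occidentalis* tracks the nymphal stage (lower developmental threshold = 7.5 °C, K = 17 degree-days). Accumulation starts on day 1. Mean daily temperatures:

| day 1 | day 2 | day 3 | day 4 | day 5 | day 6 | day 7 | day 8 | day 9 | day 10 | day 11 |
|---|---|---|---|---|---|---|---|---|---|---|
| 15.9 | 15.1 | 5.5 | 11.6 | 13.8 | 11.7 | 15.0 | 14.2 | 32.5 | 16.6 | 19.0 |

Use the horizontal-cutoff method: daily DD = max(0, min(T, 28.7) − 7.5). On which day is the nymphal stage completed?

Daily DD above 7.5 °C (capped at 21.2): 8.4, 7.6, 0.0, 4.1, 6.3, 4.2, 7.5, 6.7, 21.2, 9.1, 11.5.
Cumulative: 8.4, 16.0, 16.0, 20.1, 26.4, 30.6, 38.1, 44.8, 66.0, 75.1, 86.6.
The total first reaches 17 DD on day 4.

day 4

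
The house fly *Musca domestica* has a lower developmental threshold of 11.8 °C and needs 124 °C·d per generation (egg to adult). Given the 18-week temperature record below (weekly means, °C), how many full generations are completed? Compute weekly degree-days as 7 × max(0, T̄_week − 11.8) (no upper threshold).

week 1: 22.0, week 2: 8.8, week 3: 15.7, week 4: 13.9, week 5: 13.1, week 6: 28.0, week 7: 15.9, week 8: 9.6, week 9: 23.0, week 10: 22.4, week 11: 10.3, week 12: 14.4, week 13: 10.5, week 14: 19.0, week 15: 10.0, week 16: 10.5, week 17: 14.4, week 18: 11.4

4 generations

Weekly DD (7 × max(0, T̄ − 11.8)): 71.4, 0.0, 27.3, 14.7, 9.1, 113.4, 28.7, 0.0, 78.4, 74.2, 0.0, 18.2, 0.0, 50.4, 0.0, 0.0, 18.2, 0.0.
Season total = 504.0 DD.
Complete generations = ⌊504.0 / 124⌋ = 4.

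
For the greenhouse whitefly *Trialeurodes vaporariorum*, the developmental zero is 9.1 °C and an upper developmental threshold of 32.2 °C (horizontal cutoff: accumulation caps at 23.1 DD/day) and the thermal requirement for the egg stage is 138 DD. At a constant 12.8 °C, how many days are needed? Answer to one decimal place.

37.3 days

Daily accumulation = 12.8 − 9.1 = 3.7 DD/day.
Duration = 138 / 3.7 = 37.297 ≈ 37.3 days.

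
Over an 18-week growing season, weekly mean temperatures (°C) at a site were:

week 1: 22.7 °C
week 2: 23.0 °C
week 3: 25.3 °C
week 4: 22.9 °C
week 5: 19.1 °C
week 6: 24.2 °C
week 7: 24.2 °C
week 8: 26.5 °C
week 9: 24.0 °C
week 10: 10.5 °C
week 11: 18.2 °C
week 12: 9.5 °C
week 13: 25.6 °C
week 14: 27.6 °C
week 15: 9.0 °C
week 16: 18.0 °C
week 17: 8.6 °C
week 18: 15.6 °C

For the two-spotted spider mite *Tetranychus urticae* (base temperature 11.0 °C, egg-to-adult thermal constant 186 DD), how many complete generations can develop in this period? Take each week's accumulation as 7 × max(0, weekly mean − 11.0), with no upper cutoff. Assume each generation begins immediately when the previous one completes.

Weekly DD (7 × max(0, T̄ − 11.0)): 81.9, 84.0, 100.1, 83.3, 56.7, 92.4, 92.4, 108.5, 91.0, 0.0, 50.4, 0.0, 102.2, 116.2, 0.0, 49.0, 0.0, 32.2.
Season total = 1140.3 DD.
Complete generations = ⌊1140.3 / 186⌋ = 6.

6 generations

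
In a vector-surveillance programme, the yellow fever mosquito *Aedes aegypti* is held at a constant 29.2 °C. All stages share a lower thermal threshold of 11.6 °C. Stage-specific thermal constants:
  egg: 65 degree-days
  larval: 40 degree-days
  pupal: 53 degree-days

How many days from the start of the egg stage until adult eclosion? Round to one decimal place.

9.0 days

Daily accumulation at 29.2 °C = 29.2 − 11.6 = 17.6 DD/day.
Total K = 65 + 40 + 53 = 158 DD.
Total duration = 158 / 17.6 = 8.977 ≈ 9.0 days.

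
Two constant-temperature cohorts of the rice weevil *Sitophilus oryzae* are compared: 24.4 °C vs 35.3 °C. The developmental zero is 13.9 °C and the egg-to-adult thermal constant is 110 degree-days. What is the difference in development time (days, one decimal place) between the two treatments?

5.3 days

At 24.4 °C: 110 / (24.4 − 13.9) = 110 / 10.5 = 10.476 d.
At 35.3 °C: 110 / (35.3 − 13.9) = 110 / 21.4 = 5.140 d.
Difference = |10.476 − 5.140| = 5.336 ≈ 5.3 days.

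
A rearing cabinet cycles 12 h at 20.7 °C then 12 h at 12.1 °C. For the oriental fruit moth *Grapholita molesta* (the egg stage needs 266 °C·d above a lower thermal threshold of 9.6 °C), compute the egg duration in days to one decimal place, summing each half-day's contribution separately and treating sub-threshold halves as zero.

39.1 days

Day half: max(0, 20.7 − 9.6) × 0.5 = 11.1 × 0.5 = 5.55 DD.
Night half: max(0, 12.1 − 9.6) × 0.5 = 2.5 × 0.5 = 1.25 DD.
Per 24 h: 6.80 DD/day.
Duration = 266 / 6.80 = 39.118 ≈ 39.1 days.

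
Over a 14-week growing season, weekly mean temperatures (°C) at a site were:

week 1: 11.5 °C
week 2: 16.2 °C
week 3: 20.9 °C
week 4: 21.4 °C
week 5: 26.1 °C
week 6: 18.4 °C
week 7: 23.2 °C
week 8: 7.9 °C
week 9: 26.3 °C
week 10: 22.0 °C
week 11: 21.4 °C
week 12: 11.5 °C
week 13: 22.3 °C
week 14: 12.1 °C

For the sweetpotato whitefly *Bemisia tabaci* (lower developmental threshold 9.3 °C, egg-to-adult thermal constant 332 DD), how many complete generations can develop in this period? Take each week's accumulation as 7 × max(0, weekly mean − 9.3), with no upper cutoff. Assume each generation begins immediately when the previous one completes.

2 generations

Weekly DD (7 × max(0, T̄ − 9.3)): 15.4, 48.3, 81.2, 84.7, 117.6, 63.7, 97.3, 0.0, 119.0, 88.9, 84.7, 15.4, 91.0, 19.6.
Season total = 926.8 DD.
Complete generations = ⌊926.8 / 332⌋ = 2.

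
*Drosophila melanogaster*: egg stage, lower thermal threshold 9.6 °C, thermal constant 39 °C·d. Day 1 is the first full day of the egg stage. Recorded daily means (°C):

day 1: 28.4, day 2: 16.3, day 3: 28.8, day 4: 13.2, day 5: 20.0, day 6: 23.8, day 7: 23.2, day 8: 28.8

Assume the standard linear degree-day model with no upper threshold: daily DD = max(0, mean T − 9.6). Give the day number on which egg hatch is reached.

day 3

Daily DD above 9.6 °C: 18.8, 6.7, 19.2, 3.6, 10.4, 14.2, 13.6, 19.2.
Cumulative: 18.8, 25.5, 44.7, 48.3, 58.7, 72.9, 86.5, 105.7.
The total first reaches 39 DD on day 3.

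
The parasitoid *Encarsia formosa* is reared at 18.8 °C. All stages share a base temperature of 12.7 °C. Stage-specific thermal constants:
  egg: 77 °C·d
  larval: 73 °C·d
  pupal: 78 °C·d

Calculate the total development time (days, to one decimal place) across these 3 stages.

37.4 days

Daily accumulation at 18.8 °C = 18.8 − 12.7 = 6.1 DD/day.
Total K = 77 + 73 + 78 = 228 DD.
Total duration = 228 / 6.1 = 37.377 ≈ 37.4 days.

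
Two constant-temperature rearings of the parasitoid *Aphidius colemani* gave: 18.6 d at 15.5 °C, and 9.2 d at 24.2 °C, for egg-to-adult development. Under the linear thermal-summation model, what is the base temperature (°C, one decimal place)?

7.0 °C

Equal thermal constants: D₁(T₁ − T_b) = D₂(T₂ − T_b).
18.6·(15.5 − T_b) = 9.2·(24.2 − T_b)
T_b = (18.6·15.5 − 9.2·24.2) / (18.6 − 9.2) = 65.66 / 9.4 = 6.985 °C ≈ 7.0 °C.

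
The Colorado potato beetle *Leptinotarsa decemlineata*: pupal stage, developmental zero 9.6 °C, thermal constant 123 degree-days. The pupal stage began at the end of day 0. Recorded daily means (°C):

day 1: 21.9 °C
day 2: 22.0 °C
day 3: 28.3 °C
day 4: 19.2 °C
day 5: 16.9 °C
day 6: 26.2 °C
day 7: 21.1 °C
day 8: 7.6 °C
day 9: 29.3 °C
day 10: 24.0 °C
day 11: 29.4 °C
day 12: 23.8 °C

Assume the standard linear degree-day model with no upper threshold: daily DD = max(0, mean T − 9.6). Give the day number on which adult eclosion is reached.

Daily DD above 9.6 °C: 12.3, 12.4, 18.7, 9.6, 7.3, 16.6, 11.5, 0.0, 19.7, 14.4, 19.8, 14.2.
Cumulative: 12.3, 24.7, 43.4, 53.0, 60.3, 76.9, 88.4, 88.4, 108.1, 122.5, 142.3, 156.5.
The total first reaches 123 DD on day 11.

day 11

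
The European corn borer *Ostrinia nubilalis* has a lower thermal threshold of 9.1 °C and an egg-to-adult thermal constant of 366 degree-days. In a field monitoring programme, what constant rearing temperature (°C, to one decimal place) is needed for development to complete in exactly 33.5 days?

20.0 °C

Required daily accumulation = 366 / 33.5 = 10.925 DD/day.
T = T_base + 10.925 = 9.1 + 10.925 = 20.025 ≈ 20.0 °C.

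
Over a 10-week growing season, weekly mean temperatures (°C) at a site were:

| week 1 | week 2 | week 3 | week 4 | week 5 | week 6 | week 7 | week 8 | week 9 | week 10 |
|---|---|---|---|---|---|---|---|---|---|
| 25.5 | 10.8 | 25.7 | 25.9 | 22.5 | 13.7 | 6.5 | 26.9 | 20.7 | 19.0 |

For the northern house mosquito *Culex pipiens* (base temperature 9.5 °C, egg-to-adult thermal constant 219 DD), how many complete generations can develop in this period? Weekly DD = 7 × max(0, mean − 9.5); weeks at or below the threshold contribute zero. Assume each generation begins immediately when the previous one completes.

Weekly DD (7 × max(0, T̄ − 9.5)): 112.0, 9.1, 113.4, 114.8, 91.0, 29.4, 0.0, 121.8, 78.4, 66.5.
Season total = 736.4 DD.
Complete generations = ⌊736.4 / 219⌋ = 3.

3 generations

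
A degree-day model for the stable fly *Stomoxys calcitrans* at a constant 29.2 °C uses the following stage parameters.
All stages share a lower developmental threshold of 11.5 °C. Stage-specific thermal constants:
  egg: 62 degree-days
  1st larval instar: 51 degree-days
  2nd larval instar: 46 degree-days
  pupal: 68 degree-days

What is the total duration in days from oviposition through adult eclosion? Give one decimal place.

Daily accumulation at 29.2 °C = 29.2 − 11.5 = 17.7 DD/day.
Total K = 62 + 51 + 46 + 68 = 227 DD.
Total duration = 227 / 17.7 = 12.825 ≈ 12.8 days.

12.8 days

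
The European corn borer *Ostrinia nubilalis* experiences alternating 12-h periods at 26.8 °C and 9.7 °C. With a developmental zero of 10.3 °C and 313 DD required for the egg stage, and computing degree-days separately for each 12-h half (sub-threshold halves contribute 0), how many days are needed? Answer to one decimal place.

Day half: max(0, 26.8 − 10.3) × 0.5 = 16.5 × 0.5 = 8.25 DD.
Night half: max(0, 9.7 − 10.3) × 0.5 = 0.0 × 0.5 = 0.00 DD.
Per 24 h: 8.25 DD/day.
Duration = 313 / 8.25 = 37.939 ≈ 37.9 days.

37.9 days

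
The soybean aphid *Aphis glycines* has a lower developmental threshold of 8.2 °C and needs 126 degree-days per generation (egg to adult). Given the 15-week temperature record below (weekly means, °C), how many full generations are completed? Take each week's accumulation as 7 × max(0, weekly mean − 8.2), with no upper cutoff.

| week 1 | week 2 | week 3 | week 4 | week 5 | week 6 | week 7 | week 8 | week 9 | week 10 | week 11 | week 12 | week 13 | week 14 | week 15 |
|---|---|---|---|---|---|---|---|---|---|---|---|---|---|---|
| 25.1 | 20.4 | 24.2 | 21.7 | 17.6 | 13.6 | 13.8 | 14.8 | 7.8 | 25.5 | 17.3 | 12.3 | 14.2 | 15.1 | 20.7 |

Weekly DD (7 × max(0, T̄ − 8.2)): 118.3, 85.4, 112.0, 94.5, 65.8, 37.8, 39.2, 46.2, 0.0, 121.1, 63.7, 28.7, 42.0, 48.3, 87.5.
Season total = 990.5 DD.
Complete generations = ⌊990.5 / 126⌋ = 7.

7 generations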